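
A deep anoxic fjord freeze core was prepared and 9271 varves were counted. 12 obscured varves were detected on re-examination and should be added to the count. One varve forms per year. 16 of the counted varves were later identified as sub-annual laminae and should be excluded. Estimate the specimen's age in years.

9267 years

True varve count = 9271 − 16 + 12 = 9267.
One varve per year makes the duration 9267 years.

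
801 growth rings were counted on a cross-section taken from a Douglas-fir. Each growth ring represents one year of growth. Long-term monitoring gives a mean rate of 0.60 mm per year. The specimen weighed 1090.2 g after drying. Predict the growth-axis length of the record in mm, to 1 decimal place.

The record spans 801 years at 0.60 mm per year.
Length ≈ 0.60 × 801 = 480.6 mm.

480.6 mm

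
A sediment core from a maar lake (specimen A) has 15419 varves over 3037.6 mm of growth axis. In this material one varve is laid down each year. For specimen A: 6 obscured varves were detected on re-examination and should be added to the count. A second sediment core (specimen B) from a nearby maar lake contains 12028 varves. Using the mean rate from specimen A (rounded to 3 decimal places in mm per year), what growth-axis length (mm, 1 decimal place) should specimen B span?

Specimen A: true varve count = 15419 + 6 = 15425.
A: Mean rate = 3037.6 mm / 15425 years ≈ 0.197 mm/year.
For B, 0.197 mm/year × 12028 years = 2369.5 mm.

2369.5 mm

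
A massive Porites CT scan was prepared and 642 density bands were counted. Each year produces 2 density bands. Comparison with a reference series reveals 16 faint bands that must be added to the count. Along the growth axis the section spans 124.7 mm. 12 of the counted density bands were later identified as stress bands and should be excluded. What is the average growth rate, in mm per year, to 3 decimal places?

0.386 mm per year

Adjusted count: 642 − 12 + 16 = 646 density bands.
With 2 density bands per year, 646 / 2 = 323 years.
124.7 mm over 323 years gives 124.7 / 323 ≈ 0.386 mm per year.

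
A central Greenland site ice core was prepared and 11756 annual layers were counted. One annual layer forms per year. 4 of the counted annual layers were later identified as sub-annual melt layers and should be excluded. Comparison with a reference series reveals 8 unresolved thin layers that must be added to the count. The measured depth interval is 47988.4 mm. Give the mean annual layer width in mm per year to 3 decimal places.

4.081 mm per year

Adjusted count: 11756 − 4 + 8 = 11760 annual layers.
Extension rate ≈ 47988.4 / 11760 = 4.081 mm per year.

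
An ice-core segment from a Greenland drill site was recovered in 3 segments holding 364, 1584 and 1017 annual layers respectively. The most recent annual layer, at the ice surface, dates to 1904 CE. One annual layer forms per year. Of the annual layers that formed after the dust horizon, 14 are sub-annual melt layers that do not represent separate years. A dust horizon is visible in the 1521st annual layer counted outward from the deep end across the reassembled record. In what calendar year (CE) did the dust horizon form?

474 CE

Total annual layers = 364 + 1584 + 1017 = 2965.
2965 − 1521 = 1444 annual layers lie beyond the dust horizon toward the ice surface.
Removing the 14 false annual layers leaves 1444 − 14 = 1430 true annual layers beyond the dust horizon.
1904 − 1430 = 474 CE.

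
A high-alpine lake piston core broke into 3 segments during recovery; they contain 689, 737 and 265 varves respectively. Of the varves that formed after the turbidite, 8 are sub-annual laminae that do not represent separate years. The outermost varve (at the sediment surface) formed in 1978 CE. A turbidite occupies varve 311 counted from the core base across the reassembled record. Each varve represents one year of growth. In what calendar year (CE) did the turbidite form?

Total varves = 689 + 737 + 265 = 1691.
The turbidite sits at varve 311 from the core base, so 1691 − 311 = 1380 varves formed after it.
1380 − 8 false = 1372 true varves after the turbidite.
Counting back 1372 years from 1978 CE places the turbidite in 1978 − 1372 = 606 CE.

606 CE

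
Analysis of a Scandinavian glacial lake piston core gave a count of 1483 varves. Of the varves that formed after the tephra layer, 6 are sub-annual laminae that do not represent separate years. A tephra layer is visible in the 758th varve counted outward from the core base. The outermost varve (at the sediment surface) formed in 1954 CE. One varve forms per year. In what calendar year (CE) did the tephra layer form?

1235 CE

Between varve 758 and the sediment surface there are 1483 − 758 = 725 varves.
Removing the 6 false varves leaves 725 − 6 = 719 true varves beyond the tephra layer.
1954 − 719 = 1235 CE.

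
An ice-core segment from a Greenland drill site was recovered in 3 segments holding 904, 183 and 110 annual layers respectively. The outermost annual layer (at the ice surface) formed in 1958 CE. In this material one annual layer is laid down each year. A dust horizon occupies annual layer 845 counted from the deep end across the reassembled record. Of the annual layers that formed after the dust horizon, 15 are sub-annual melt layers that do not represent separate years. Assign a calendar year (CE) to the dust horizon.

Total annual layers = 904 + 183 + 110 = 1197.
1197 − 845 = 352 annual layers lie beyond the dust horizon toward the ice surface.
Excluding 15 false annual layers: 352 − 15 = 337.
1958 − 337 = 1621 CE.

1621 CE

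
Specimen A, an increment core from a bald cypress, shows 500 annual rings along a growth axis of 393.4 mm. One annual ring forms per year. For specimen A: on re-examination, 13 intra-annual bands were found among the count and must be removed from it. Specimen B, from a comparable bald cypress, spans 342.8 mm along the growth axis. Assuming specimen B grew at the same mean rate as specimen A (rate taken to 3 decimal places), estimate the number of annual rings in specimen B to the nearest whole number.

424 annual rings

Specimen A: true annual ring count = 500 − 13 = 487.
A: Extension rate ≈ 393.4 / 487 = 0.808 mm/yr.
B spans 342.8 / 0.808 = 424.26 years ≈ 424 annual rings.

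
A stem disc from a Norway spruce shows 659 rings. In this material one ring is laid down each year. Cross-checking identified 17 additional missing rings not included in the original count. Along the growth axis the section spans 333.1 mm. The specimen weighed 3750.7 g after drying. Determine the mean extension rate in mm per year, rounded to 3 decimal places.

Correcting the raw count gives 659 + 17 = 676 true rings.
Extension rate ≈ 333.1 / 676 = 0.493 mm per year.

0.493 mm per year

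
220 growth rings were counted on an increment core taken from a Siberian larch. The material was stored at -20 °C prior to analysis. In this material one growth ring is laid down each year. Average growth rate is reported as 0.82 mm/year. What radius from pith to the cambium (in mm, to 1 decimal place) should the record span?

180.4 mm

The record spans 220 years at 0.82 mm per year.
220 years at 0.82 mm/year gives 0.82 × 220 = 180.4 mm.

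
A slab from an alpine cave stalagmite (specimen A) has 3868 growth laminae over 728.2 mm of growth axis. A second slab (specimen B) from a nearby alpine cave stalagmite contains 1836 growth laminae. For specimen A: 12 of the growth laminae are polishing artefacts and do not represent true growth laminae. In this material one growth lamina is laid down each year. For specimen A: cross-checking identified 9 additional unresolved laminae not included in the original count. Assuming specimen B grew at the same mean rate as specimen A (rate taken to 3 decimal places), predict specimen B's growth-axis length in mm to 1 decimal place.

Specimen A: correcting the raw count gives 3868 − 12 + 9 = 3865 true growth laminae.
A: 728.2 mm over 3865 years gives 728.2 / 3865 ≈ 0.188 mm/yr.
For B, 0.188 mm/year × 1836 years = 345.2 mm.

345.2 mm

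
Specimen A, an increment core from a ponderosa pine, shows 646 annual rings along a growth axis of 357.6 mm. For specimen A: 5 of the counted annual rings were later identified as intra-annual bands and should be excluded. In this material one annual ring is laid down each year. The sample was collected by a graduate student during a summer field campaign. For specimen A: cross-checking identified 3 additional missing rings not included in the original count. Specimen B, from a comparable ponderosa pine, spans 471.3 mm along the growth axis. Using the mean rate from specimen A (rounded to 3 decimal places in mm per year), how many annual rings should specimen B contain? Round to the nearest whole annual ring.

Specimen A: adjusted count: 646 − 5 + 3 = 644 annual rings.
A: 357.6 mm over 644 years gives 357.6 / 644 ≈ 0.555 mm/year.
For B, 471.3 / 0.555 = 849.19 years ≈ 849 annual rings.

849 annual rings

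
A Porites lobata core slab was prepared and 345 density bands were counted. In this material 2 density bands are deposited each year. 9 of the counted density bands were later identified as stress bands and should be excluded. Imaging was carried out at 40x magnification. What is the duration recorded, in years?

168 years

After corrections the count is 345 − 9 = 336 density bands.
336 density bands at 2 per year is 336 / 2 = 168 years.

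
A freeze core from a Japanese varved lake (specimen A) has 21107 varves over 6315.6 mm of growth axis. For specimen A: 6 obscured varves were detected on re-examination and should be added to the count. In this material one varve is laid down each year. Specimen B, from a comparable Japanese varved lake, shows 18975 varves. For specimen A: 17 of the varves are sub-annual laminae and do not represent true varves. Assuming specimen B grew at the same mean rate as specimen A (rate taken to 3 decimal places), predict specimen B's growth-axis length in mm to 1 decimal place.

Specimen A: adjusted count: 21107 − 17 + 6 = 21096 varves.
A: Extension rate ≈ 6315.6 / 21096 = 0.299 mm per year.
Length of B = 0.299 × 18975 = 5673.5 mm.

5673.5 mm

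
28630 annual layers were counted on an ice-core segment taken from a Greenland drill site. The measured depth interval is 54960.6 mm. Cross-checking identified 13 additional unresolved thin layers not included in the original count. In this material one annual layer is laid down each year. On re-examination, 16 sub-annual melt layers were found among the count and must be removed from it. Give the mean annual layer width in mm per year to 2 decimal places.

1.92 mm per year

Correcting the raw count gives 28630 − 16 + 13 = 28627 true annual layers.
54960.6 mm over 28627 years gives 54960.6 / 28627 ≈ 1.92 mm per year.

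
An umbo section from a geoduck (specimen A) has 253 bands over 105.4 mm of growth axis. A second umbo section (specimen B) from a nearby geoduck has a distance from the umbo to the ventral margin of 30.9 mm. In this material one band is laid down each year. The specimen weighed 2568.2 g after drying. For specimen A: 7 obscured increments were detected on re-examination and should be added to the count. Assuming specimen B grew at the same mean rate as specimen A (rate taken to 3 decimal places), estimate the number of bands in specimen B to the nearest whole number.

76 bands

Specimen A: adjusted count: 253 + 7 = 260 bands.
A: 105.4 mm over 260 years gives 105.4 / 260 ≈ 0.405 mm/year.
Specimen B: 30.9 mm / 0.405 mm per year = 76.30 years ≈ 76 bands.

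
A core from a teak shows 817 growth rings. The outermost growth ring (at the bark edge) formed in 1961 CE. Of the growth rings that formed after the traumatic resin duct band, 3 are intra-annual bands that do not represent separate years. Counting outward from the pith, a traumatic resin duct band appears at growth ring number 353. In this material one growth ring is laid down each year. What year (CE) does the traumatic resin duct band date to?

1500 CE

817 − 353 = 464 growth rings lie beyond the traumatic resin duct band toward the bark edge.
Excluding 3 false growth rings: 464 − 3 = 461.
1961 − 461 = 1500 CE.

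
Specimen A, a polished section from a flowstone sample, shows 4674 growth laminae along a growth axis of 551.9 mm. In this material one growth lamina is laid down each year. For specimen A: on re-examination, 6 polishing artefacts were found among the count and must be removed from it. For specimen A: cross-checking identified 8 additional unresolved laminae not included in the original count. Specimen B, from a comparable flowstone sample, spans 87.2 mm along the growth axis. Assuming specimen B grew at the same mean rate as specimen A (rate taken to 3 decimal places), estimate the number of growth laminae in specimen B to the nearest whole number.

739 growth laminae

Specimen A: true growth lamina count = 4674 − 6 + 8 = 4676.
A: Extension rate ≈ 551.9 / 4676 = 0.118 mm/yr.
For B, 87.2 / 0.118 = 738.98 years ≈ 739 growth laminae.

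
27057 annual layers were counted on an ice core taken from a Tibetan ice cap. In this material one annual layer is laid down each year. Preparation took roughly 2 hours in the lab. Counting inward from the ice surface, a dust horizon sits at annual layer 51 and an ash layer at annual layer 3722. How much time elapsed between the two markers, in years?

3671 yr

Separation: 3722 − 51 = 3671 annual layers.
One annual layer per year makes the interval 3671 years.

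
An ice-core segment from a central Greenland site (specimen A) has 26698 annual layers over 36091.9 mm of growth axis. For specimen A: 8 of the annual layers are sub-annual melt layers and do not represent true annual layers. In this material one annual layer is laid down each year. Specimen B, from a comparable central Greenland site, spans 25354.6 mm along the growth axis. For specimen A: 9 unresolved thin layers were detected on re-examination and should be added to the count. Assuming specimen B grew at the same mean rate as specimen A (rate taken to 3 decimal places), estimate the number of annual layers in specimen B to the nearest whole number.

18753 annual layers

Specimen A: adjusted count: 26698 − 8 + 9 = 26699 annual layers.
A: 36091.9 mm over 26699 years gives 36091.9 / 26699 ≈ 1.352 mm per year.
Specimen B: 25354.6 mm / 1.352 mm per year = 18753.40 years ≈ 18753 annual layers.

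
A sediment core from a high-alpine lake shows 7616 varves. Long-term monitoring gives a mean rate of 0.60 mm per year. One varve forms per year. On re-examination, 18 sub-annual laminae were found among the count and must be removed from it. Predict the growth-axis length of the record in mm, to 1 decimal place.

After corrections the count is 7616 − 18 = 7598 varves.
7598 years at 0.60 mm/year gives 0.60 × 7598 = 4558.8 mm.

4558.8 mm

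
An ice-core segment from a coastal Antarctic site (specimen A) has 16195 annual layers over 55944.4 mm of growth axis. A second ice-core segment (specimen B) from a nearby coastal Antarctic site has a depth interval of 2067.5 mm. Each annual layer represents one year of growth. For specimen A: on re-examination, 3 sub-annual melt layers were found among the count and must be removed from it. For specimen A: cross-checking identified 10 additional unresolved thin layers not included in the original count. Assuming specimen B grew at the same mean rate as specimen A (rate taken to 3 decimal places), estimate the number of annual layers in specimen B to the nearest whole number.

Specimen A: correcting the raw count gives 16195 − 3 + 10 = 16202 true annual layers.
A: 55944.4 mm over 16202 years gives 55944.4 / 16202 ≈ 3.453 mm per year.
B spans 2067.5 / 3.453 = 598.75 years ≈ 599 annual layers.

599 annual layers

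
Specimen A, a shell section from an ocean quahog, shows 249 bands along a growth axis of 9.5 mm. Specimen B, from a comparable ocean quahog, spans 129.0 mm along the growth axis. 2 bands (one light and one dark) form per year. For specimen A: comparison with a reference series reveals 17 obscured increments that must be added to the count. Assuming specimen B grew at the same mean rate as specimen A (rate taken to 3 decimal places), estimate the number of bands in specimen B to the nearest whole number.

Specimen A: after corrections the count is 249 + 17 = 266 bands.
Specimen A: with 2 bands per year, 266 / 2 = 133 years.
A: Extension rate ≈ 9.5 / 133 = 0.071 mm/year.
For B, 129.0 / 0.071 = 1816.90 years; at 2 bands per year that is 1816.90 × 2 ≈ 3634 bands.

3634 bands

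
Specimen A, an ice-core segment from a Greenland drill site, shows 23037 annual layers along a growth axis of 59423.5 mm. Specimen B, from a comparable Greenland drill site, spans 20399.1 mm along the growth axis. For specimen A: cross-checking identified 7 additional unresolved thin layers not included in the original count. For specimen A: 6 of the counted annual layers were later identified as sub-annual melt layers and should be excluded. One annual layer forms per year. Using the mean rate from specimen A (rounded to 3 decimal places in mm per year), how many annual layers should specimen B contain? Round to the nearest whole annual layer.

7910 annual layers

Specimen A: correcting the raw count gives 23037 − 6 + 7 = 23038 true annual layers.
A: Extension rate ≈ 59423.5 / 23038 = 2.579 mm/yr.
B spans 20399.1 / 2.579 = 7909.69 years ≈ 7910 annual layers.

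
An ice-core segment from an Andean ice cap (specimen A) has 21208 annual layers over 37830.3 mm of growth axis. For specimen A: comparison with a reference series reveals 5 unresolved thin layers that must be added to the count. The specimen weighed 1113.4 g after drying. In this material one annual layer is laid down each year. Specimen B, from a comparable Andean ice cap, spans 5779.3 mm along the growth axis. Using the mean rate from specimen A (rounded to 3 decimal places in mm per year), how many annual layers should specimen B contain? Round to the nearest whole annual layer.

3241 annual layers

Specimen A: adjusted count: 21208 + 5 = 21213 annual layers.
A: Mean rate = 37830.3 mm / 21213 years ≈ 1.783 mm/yr.
Specimen B: 5779.3 mm / 1.783 mm per year = 3241.33 years ≈ 3241 annual layers.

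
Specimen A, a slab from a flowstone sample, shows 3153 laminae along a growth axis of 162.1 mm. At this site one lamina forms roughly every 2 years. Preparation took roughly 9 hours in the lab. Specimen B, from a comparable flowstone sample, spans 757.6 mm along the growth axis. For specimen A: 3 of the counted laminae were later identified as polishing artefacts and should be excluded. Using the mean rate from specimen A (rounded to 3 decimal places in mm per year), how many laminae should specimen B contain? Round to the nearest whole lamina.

14569 laminae

Specimen A: adjusted count: 3153 − 3 = 3150 laminae.
Specimen A: 3150 laminae at 2 years each span 3150 × 2 = 6300 years.
A: 162.1 mm over 6300 years gives 162.1 / 6300 ≈ 0.026 mm/yr.
Specimen B: 757.6 mm / 0.026 mm per year = 29138.46 years; at 2 years per lamina that is 29138.46 / 2 ≈ 14569 laminae.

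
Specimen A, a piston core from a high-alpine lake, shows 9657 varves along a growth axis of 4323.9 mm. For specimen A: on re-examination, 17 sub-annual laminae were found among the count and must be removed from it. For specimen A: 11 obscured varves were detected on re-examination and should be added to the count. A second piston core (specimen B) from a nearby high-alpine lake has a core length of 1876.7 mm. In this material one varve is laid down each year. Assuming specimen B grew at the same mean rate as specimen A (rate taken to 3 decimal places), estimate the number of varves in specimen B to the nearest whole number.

Specimen A: true varve count = 9657 − 17 + 11 = 9651.
A: 4323.9 mm over 9651 years gives 4323.9 / 9651 ≈ 0.448 mm/yr.
For B, 1876.7 / 0.448 = 4189.06 years ≈ 4189 varves.

4189 varves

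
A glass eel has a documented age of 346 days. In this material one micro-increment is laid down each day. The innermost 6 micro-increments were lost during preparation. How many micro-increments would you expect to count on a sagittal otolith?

At one micro-increment per day, 346 days correspond to 346 micro-increments.
Subtracting the 6 micro-increments not captured gives 346 − 6 = 340 micro-increments in the record.

340 micro-increments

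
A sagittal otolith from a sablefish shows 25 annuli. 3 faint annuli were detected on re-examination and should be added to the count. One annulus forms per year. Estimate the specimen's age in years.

28 years

After corrections the count is 25 + 3 = 28 annuli.
At one annulus per year, that is 28 years.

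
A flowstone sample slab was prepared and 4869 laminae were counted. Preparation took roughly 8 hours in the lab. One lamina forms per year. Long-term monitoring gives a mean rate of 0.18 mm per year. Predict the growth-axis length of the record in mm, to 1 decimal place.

The record spans 4869 years at 0.18 mm per year.
4869 years at 0.18 mm/year gives 0.18 × 4869 = 876.4 mm.

876.4 mm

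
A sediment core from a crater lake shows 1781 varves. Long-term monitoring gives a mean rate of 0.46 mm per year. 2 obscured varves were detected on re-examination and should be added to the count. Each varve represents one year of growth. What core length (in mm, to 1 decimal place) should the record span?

820.2 mm

Correcting the raw count gives 1781 + 2 = 1783 true varves.
Length ≈ 0.46 × 1783 = 820.2 mm.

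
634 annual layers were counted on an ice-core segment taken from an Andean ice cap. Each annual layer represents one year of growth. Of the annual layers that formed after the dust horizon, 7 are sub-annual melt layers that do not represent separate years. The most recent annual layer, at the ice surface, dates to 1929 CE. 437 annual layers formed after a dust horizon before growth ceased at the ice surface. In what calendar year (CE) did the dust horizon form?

There are 437 annual layers younger than the dust horizon.
Excluding 7 false annual layers: 437 − 7 = 430.
1929 − 430 = 1499 CE.

1499 CE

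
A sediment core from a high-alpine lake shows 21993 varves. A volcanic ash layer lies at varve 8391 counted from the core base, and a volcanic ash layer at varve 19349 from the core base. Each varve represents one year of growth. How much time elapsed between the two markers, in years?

10958 yr

19349 − 8391 = 10958 varves lie between the two events.
That is 10958 years at one varve per year.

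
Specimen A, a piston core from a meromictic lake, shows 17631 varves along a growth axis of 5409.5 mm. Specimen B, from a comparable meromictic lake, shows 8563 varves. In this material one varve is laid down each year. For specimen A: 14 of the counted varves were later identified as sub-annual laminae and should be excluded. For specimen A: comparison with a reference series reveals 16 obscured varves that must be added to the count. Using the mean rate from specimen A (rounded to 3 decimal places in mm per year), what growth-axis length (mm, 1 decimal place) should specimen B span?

2628.8 mm

Specimen A: adjusted count: 17631 − 14 + 16 = 17633 varves.
A: Mean rate = 5409.5 mm / 17633 years ≈ 0.307 mm/year.
For B, 0.307 mm/year × 8563 years = 2628.8 mm.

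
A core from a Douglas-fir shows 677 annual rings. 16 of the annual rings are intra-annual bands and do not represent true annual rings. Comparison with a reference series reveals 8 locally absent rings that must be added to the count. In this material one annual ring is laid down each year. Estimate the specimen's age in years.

669 yr

Adjusted count: 677 − 16 + 8 = 669 annual rings.
With a one-to-one annual ring periodicity this is 669 years.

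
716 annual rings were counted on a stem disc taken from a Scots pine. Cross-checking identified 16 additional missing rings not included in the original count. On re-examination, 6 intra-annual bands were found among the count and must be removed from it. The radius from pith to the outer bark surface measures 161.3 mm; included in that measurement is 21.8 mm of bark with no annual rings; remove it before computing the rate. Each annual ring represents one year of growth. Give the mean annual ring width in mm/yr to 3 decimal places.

0.192 mm/yr

Adjusted count: 716 − 6 + 16 = 726 annual rings.
Net length = 161.3 − 21.8 = 139.5 mm.
139.5 mm over 726 years gives 139.5 / 726 ≈ 0.192 mm/yr.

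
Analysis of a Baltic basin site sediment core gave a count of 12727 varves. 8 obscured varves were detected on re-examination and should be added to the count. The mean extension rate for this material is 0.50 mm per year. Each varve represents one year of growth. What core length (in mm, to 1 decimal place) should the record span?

After corrections the count is 12727 + 8 = 12735 varves.
Length ≈ 0.50 × 12735 = 6367.5 mm.

6367.5 mm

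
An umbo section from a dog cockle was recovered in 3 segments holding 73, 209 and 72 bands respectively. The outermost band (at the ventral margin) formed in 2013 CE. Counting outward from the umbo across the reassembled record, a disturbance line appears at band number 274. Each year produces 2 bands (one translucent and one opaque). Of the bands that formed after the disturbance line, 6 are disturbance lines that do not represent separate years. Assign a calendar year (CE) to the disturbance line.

1976 CE

Total bands = 73 + 209 + 72 = 354.
Between band 274 and the ventral margin there are 354 − 274 = 80 bands.
80 − 6 false = 74 true bands after the disturbance line.
Dividing by 2 bands per year: 74 / 2 = 37 years.
Counting back 37 years from 2013 CE places the disturbance line in 2013 − 37 = 1976 CE.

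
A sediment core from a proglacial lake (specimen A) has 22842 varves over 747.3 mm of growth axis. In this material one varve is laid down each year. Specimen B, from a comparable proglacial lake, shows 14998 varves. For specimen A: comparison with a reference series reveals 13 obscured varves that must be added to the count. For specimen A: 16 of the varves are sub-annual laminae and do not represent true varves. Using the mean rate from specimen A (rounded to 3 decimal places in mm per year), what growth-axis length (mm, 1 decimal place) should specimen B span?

Specimen A: correcting the raw count gives 22842 − 16 + 13 = 22839 true varves.
A: Extension rate ≈ 747.3 / 22839 = 0.033 mm/yr.
Length of B = 0.033 × 14998 = 494.9 mm.

494.9 mm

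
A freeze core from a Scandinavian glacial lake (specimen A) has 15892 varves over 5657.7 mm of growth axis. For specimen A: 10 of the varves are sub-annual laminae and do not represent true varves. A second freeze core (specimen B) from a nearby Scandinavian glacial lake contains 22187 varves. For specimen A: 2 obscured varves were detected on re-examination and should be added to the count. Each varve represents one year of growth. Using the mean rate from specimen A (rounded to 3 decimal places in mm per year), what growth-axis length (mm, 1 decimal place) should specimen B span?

7898.6 mm

Specimen A: adjusted count: 15892 − 10 + 2 = 15884 varves.
A: Mean rate = 5657.7 mm / 15884 years ≈ 0.356 mm/yr.
Length of B = 0.356 × 22187 = 7898.6 mm.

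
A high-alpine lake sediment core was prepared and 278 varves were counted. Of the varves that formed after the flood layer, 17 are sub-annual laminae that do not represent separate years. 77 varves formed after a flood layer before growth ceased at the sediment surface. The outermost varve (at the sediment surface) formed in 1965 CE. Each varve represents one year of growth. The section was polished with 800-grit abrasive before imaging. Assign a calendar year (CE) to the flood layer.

1905 CE

77 varves formed after the flood layer.
Removing the 17 false varves leaves 77 − 17 = 60 true varves beyond the flood layer.
Counting back 60 years from 1965 CE places the flood layer in 1965 − 60 = 1905 CE.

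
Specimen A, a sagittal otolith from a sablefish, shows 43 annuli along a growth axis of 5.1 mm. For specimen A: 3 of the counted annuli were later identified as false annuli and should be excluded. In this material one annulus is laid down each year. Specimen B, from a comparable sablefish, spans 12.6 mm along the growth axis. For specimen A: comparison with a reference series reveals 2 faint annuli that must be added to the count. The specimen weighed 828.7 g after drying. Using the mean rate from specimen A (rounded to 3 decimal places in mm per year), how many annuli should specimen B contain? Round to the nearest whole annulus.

Specimen A: adjusted count: 43 − 3 + 2 = 42 annuli.
A: Mean rate = 5.1 mm / 42 years ≈ 0.121 mm per year.
B spans 12.6 / 0.121 = 104.13 years ≈ 104 annuli.

104 annuli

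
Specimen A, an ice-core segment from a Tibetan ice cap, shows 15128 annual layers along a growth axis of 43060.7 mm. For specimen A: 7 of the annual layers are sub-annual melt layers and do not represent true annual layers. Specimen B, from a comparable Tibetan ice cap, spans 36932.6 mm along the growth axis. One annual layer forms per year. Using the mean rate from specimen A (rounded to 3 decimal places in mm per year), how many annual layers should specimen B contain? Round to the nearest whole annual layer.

Specimen A: true annual layer count = 15128 − 7 = 15121.
A: Mean rate = 43060.7 mm / 15121 years ≈ 2.848 mm/yr.
For B, 36932.6 / 2.848 = 12967.91 years ≈ 12968 annual layers.

12968 annual layers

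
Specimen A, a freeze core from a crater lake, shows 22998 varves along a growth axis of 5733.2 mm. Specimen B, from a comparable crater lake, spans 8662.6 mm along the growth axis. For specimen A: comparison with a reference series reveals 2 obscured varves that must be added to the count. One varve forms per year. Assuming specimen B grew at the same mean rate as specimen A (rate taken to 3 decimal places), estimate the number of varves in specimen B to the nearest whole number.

Specimen A: correcting the raw count gives 22998 + 2 = 23000 true varves.
A: Mean rate = 5733.2 mm / 23000 years ≈ 0.249 mm/year.
B spans 8662.6 / 0.249 = 34789.56 years ≈ 34790 varves.

34790 varves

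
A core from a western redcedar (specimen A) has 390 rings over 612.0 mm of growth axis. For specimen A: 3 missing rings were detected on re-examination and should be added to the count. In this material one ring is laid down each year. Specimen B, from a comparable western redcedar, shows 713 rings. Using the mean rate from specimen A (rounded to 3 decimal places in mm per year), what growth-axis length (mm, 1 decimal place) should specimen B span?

Specimen A: correcting the raw count gives 390 + 3 = 393 true rings.
A: 612.0 mm over 393 years gives 612.0 / 393 ≈ 1.557 mm/year.
For B, 1.557 mm/year × 713 years = 1110.1 mm.

1110.1 mm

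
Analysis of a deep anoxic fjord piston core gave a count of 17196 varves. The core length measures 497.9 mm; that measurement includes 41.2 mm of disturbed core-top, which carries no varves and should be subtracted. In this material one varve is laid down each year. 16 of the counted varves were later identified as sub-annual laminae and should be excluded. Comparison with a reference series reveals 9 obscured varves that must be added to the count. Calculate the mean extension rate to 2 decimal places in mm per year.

0.03 mm per year

Adjusted count: 17196 − 16 + 9 = 17189 varves.
The growth record spans 497.9 − 41.2 = 456.7 mm.
Mean rate = 456.7 mm / 17189 years ≈ 0.03 mm per year.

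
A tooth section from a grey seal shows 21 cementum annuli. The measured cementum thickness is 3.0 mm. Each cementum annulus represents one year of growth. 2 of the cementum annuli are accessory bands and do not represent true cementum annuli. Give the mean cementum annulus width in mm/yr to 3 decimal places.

Correcting the raw count gives 21 − 2 = 19 true cementum annuli.
Extension rate ≈ 3.0 / 19 = 0.158 mm/yr.

0.158 mm/yr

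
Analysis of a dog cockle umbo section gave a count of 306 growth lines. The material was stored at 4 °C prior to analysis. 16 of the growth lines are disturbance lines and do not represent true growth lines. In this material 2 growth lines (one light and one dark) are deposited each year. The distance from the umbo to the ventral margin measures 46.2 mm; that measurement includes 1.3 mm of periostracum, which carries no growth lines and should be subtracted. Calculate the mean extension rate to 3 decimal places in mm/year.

0.310 mm/year

True growth line count = 306 − 16 = 290.
With 2 growth lines per year, 290 / 2 = 145 years.
Removing the 1.3 mm offcut leaves 46.2 − 1.3 = 44.9 mm.
Mean rate = 44.9 mm / 145 years ≈ 0.310 mm/year.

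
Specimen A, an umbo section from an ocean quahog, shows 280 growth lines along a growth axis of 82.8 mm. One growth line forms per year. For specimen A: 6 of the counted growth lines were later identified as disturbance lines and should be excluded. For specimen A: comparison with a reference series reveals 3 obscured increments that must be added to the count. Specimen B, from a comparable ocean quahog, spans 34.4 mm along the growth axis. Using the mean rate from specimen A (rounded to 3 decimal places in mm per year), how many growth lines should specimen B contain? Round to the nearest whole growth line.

115 growth lines

Specimen A: correcting the raw count gives 280 − 6 + 3 = 277 true growth lines.
A: Extension rate ≈ 82.8 / 277 = 0.299 mm/yr.
Specimen B: 34.4 mm / 0.299 mm per year = 115.05 years ≈ 115 growth lines.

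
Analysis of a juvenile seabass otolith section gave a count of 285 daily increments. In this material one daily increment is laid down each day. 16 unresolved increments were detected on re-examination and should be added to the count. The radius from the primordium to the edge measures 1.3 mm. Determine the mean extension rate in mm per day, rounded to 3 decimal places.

True daily increment count = 285 + 16 = 301.
1.3 mm over 301 days gives 1.3 / 301 ≈ 0.004 mm per day.

0.004 mm per day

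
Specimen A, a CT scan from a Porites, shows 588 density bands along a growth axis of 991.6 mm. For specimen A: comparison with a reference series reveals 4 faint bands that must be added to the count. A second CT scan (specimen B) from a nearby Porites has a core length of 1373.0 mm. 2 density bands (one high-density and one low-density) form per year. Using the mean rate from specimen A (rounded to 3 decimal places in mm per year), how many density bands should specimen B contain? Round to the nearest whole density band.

820 density bands

Specimen A: true density band count = 588 + 4 = 592.
Specimen A: 592 density bands at 2 per year is 592 / 2 = 296 years.
A: 991.6 mm over 296 years gives 991.6 / 296 ≈ 3.350 mm per year.
B spans 1373.0 / 3.350 = 409.85 years; at 2 density bands per year that is 409.85 × 2 ≈ 820 density bands.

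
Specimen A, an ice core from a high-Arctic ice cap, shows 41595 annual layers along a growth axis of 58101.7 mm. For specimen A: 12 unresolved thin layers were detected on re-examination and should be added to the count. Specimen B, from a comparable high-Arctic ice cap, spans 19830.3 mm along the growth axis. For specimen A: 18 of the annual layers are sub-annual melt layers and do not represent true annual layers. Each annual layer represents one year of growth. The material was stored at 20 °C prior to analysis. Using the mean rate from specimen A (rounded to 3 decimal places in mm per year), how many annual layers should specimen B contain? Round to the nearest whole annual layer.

14195 annual layers

Specimen A: true annual layer count = 41595 − 18 + 12 = 41589.
A: Mean rate = 58101.7 mm / 41589 years ≈ 1.397 mm/year.
For B, 19830.3 / 1.397 = 14194.92 years ≈ 14195 annual layers.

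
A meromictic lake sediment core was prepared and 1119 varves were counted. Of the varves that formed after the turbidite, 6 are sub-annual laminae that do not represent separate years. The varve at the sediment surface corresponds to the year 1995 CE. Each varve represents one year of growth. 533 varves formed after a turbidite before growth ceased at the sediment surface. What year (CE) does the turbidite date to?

533 varves post-date the turbidite.
533 − 6 false = 527 true varves after the turbidite.
1995 − 527 = 1468 CE.

1468 CE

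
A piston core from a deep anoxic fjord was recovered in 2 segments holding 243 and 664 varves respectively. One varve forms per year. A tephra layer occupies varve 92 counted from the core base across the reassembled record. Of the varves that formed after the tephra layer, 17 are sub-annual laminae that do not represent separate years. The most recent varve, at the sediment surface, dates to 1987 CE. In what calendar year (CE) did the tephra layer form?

Total varves = 243 + 664 = 907.
907 − 92 = 815 varves lie beyond the tephra layer toward the sediment surface.
815 − 17 false = 798 true varves after the tephra layer.
Counting back 798 years from 1987 CE places the tephra layer in 1987 − 798 = 1189 CE.

1189 CE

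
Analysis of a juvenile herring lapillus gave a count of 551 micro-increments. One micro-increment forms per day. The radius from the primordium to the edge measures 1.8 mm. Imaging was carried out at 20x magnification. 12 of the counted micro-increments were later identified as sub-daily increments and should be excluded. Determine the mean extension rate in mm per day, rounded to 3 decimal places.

0.003 mm per day

True micro-increment count = 551 − 12 = 539.
1.8 mm over 539 days gives 1.8 / 539 ≈ 0.003 mm per day.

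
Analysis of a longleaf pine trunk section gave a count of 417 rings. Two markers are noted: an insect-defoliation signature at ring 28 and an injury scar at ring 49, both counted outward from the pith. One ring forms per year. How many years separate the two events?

21 yr

49 − 28 = 21 rings lie between the two events.
That is 21 years at one ring per year.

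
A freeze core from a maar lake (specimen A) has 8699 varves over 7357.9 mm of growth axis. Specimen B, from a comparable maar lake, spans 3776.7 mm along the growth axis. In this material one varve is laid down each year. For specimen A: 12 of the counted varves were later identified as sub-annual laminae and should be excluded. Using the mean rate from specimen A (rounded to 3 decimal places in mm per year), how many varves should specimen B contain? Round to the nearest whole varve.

4459 varves

Specimen A: correcting the raw count gives 8699 − 12 = 8687 true varves.
A: Mean rate = 7357.9 mm / 8687 years ≈ 0.847 mm per year.
Specimen B: 3776.7 mm / 0.847 mm per year = 4458.91 years ≈ 4459 varves.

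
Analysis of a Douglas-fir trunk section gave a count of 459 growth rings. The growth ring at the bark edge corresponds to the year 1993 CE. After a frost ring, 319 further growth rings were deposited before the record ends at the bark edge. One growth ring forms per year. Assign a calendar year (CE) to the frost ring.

1674 CE

There are 319 growth rings younger than the frost ring.
The growth ring at the bark edge is 1993 CE, so the frost ring dates to 1993 − 319 = 1674 CE.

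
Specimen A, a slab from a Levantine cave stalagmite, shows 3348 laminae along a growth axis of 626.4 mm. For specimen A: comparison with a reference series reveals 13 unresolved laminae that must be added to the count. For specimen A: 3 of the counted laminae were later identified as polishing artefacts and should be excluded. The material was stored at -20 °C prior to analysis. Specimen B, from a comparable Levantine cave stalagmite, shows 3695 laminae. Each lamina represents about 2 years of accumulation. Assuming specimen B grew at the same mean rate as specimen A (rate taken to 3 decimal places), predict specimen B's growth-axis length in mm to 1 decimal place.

Specimen A: true lamina count = 3348 − 3 + 13 = 3358.
Specimen A: multiplying by 2 years per lamina: 3358 × 2 = 6716 years.
A: 626.4 mm over 6716 years gives 626.4 / 6716 ≈ 0.093 mm/year.
Specimen B: multiplying by 2 years per lamina: 3695 × 2 = 7390 years. Length of B = 0.093 × 7390 = 687.3 mm.

687.3 mm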